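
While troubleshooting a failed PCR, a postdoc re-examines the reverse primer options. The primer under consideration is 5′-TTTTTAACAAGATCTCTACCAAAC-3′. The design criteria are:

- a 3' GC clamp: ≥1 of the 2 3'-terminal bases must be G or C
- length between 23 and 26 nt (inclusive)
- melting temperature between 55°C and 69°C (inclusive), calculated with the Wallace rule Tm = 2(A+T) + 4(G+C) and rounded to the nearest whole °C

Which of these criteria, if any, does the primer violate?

Meets all criteria.

Base counts: A=9, T=8, G=1, C=6 (length 24).
GC clamp: 3' end AC has 1 G/C ✓
length: length 24 ✓
Tm: Tm = 2·17 + 4·7 = 62°C ✓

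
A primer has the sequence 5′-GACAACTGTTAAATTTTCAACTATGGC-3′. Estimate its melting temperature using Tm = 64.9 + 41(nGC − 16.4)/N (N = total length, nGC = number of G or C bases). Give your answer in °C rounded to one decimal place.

53.7°C

Base counts: A=9, T=9, G=4, C=5; G+C = 9, N = 27.
Tm = 64.9 + 41·(9 − 16.4)/27 = 64.9 + -303.40/27 = 53.7°C.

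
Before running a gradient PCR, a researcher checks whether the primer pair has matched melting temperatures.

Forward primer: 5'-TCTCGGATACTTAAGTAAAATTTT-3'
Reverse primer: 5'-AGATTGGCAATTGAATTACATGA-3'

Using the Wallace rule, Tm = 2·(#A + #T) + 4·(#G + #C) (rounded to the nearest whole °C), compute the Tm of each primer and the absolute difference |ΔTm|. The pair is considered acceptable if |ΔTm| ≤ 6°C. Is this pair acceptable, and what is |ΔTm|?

Forward: A=8 T=10 G=3 C=3 → Tm = 2·18 + 4·6 = 60°C.
Reverse: A=9 T=7 G=5 C=2 → Tm = 2·16 + 4·7 = 60°C.
|ΔTm| = |60 − 60| = 0°C, ≤ 6°C.

|ΔTm| = 0°C; the pair is acceptable.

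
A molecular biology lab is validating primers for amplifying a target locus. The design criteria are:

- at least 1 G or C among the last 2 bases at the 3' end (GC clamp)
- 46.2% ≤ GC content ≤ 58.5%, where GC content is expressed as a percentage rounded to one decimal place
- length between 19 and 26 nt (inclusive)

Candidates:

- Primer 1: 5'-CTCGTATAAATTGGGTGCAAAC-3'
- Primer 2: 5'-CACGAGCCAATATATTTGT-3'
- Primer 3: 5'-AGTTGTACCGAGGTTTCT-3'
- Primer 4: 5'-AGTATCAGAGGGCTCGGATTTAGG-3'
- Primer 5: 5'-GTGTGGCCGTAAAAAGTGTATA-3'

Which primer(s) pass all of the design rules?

Primer 4 only.

Primer 1 (22 nt, A=7 T=6 G=5 C=4): 3' end AC has 1 G/C ✓; GC 9/22 = 40.9%, outside 46.2–58.5% ✗; length 22 ✓ — fails.
Primer 2 (19 nt, A=6 T=6 G=3 C=4): 3' end GT has 1 G/C ✓; GC 7/19 = 36.8%, outside 46.2–58.5% ✗; length 19 ✓ — fails.
Primer 3 (18 nt, A=3 T=7 G=5 C=3): 3' end CT has 1 G/C ✓; GC 8/18 = 44.4%, outside 46.2–58.5% ✗; length 18, outside 19–26 ✗ — fails.
Primer 4 (24 nt, A=6 T=6 G=9 C=3): 3' end GG has 2 G/C ✓; GC 12/24 = 50.0% ✓; length 24 ✓ — passes.
Primer 5 (22 nt, A=7 T=6 G=7 C=2): 3' end TA has 0 G/C, need ≥1 ✗; GC 9/22 = 40.9%, outside 46.2–58.5% ✗; length 22 ✓ — fails.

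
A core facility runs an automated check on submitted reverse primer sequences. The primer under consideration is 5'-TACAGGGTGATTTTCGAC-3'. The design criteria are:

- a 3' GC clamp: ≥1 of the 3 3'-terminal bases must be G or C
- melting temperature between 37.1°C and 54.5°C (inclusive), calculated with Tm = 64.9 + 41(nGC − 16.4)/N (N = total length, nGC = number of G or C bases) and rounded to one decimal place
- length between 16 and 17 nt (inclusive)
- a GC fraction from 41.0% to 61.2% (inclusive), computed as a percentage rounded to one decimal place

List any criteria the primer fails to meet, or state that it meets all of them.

Fails: length.

Base counts: A=4, T=6, G=5, C=3 (length 18).
GC clamp: 3' end GAC has 2 G/C ✓
Tm: Tm = 64.9 + 41·(8 − 16.4)/18 = 45.8°C ✓
length: length 18, outside 16–17 ✗
GC content: GC 8/18 = 44.4% ✓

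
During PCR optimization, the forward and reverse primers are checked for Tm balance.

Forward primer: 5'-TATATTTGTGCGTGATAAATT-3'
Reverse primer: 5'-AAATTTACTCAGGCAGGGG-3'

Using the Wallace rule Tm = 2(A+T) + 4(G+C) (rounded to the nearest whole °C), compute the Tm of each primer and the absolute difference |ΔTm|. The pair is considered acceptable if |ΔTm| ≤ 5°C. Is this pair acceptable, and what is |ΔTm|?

|ΔTm| = 4°C; the pair is acceptable.

Forward: A=6 T=10 G=4 C=1 → Tm = 2·16 + 4·5 = 52°C.
Reverse: A=6 T=4 G=6 C=3 → Tm = 2·10 + 4·9 = 56°C.
|ΔTm| = |52 − 56| = 4°C, ≤ 5°C.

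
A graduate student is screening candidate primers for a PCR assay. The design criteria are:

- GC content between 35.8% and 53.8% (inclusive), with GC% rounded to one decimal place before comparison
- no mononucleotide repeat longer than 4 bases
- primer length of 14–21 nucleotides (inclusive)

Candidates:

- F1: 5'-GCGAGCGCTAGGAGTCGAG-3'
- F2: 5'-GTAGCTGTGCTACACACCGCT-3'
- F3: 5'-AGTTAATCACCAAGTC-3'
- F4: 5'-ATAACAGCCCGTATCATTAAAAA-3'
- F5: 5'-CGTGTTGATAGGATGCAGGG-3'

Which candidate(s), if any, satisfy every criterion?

F3 only.

F1 (19 nt, A=4 T=2 G=9 C=4): GC 13/19 = 68.4%, outside 35.8–53.8% ✗; longest run = 2 ✓; length 19 ✓ — fails.
F2 (21 nt, A=4 T=5 G=5 C=7): GC 12/21 = 57.1%, outside 35.8–53.8% ✗; longest run = 2 ✓; length 21 ✓ — fails.
F3 (16 nt, A=6 T=4 G=2 C=4): GC 6/16 = 37.5% ✓; longest run = 2 ✓; length 16 ✓ — passes.
F4 (23 nt, A=11 T=5 G=2 C=5): GC 7/23 = 30.4%, outside 35.8–53.8% ✗; longest run = 5, exceeds 4 ✗; length 23, outside 14–21 ✗ — fails.
F5 (20 nt, A=4 T=5 G=9 C=2): GC 11/20 = 55.0%, outside 35.8–53.8% ✗; longest run = 3 ✓; length 20 ✓ — fails.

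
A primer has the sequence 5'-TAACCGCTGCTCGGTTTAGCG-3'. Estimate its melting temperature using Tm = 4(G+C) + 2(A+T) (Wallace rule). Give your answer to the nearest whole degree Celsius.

Base counts: A=3, T=6, G=6, C=6 (length 21).
Tm = 2·(3+6) + 4·(6+6) = 2·9 + 4·12 = 18 + 48 = 66°C.

66°C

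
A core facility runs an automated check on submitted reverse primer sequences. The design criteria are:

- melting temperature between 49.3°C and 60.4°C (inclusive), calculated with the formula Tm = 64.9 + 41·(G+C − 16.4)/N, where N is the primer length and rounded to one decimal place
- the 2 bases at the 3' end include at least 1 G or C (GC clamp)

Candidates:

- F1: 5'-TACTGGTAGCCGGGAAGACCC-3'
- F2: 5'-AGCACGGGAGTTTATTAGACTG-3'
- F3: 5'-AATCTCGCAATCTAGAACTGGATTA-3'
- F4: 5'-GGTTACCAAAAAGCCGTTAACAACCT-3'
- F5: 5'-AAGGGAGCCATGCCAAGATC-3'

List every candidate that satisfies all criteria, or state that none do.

F1 (21 nt, A=5 T=3 G=7 C=6): Tm = 64.9 + 41·(13 − 16.4)/21 = 58.3°C ✓; 3' end CC has 2 G/C ✓ — passes.
F2 (22 nt, A=6 T=6 G=7 C=3): Tm = 64.9 + 41·(10 − 16.4)/22 = 53.0°C ✓; 3' end TG has 1 G/C ✓ — passes.
F3 (25 nt, A=9 T=7 G=4 C=5): Tm = 64.9 + 41·(9 − 16.4)/25 = 52.8°C ✓; 3' end TA has 0 G/C, need ≥1 ✗ — fails.
F4 (26 nt, A=10 T=5 G=4 C=7): Tm = 64.9 + 41·(11 − 16.4)/26 = 56.4°C ✓; 3' end CT has 1 G/C ✓ — passes.
F5 (20 nt, A=7 T=2 G=6 C=5): Tm = 64.9 + 41·(11 − 16.4)/20 = 53.8°C ✓; 3' end TC has 1 G/C ✓ — passes.

F1, F2, F4 and F5.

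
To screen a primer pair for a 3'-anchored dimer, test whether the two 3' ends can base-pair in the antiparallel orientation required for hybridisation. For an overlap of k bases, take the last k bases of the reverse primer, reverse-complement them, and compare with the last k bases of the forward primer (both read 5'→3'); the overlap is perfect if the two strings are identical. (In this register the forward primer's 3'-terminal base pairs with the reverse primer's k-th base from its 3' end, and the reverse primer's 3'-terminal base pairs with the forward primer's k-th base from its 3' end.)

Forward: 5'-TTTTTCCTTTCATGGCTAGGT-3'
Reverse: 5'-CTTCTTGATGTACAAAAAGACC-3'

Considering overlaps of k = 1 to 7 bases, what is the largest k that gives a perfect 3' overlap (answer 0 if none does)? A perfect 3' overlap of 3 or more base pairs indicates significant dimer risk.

Last 7 bases (5'→3') — forward …GCTAGGT, reverse …AAAGACC.
Reverse complement of the reverse primer's last 7 bases: GGTCTTT; its first k bases are the reverse complement of the reverse primer's last k bases, so a perfect k-base overlap needs the forward primer's last k bases to equal them.
Comparing (forward last k vs required): k=1: T vs G ✗; k=2: GT vs GG ✗; k=3: GGT vs GGT ✓; k=4: AGGT vs GGTC ✗; k=5: TAGGT vs GGTCT ✗; k=6: CTAGGT vs GGTCTT ✗; k=7: GCTAGGT vs GGTCTTT ✗.
Only k = 3 is perfect, so the longest perfect 3' overlap is 3.

Longest perfect overlap: 3 complementary base pairs; significant dimer risk (threshold 3).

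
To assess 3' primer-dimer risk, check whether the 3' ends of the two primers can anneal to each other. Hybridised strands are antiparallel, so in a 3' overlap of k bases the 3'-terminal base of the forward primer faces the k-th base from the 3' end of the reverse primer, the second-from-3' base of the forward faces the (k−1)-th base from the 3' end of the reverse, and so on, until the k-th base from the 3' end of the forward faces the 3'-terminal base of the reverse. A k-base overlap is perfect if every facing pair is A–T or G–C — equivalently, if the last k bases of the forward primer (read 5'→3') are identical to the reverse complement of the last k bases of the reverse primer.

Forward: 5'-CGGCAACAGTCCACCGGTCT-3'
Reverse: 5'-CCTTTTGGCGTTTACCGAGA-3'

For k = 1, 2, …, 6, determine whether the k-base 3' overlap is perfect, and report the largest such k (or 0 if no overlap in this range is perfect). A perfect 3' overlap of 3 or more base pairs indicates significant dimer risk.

Longest perfect overlap: 3 complementary base pairs; significant dimer risk (threshold 3).

Last 6 bases (5'→3') — forward …CGGTCT, reverse …CCGAGA.
Reverse complement of the reverse primer's last 6 bases: TCTCGG; its first k bases are the reverse complement of the reverse primer's last k bases, so a perfect k-base overlap needs the forward primer's last k bases to equal them.
Comparing (forward last k vs required): k=1: T vs T ✓; k=2: CT vs TC ✗; k=3: TCT vs TCT ✓; k=4: GTCT vs TCTC ✗; k=5: GGTCT vs TCTCG ✗; k=6: CGGTCT vs TCTCGG ✗.
Perfect overlaps at k = 1, 3; the largest is 3.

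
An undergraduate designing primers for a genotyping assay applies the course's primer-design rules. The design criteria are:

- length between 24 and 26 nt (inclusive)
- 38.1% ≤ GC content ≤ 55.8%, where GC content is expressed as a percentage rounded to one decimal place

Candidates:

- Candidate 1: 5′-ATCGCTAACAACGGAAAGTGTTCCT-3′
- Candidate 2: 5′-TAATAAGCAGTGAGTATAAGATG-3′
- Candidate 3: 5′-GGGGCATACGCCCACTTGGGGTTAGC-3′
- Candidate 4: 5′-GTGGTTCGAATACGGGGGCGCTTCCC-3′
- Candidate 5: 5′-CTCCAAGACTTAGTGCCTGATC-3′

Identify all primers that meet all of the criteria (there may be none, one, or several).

Candidate 1 (25 nt, A=8 T=6 G=5 C=6): length 25 ✓; GC 11/25 = 44.0% ✓ — passes.
Candidate 2 (23 nt, A=10 T=6 G=6 C=1): length 23, outside 24–26 ✗; GC 7/23 = 30.4%, outside 38.1–55.8% ✗ — fails.
Candidate 3 (26 nt, A=4 T=5 G=10 C=7): length 26 ✓; GC 17/26 = 65.4%, outside 38.1–55.8% ✗ — fails.
Candidate 4 (26 nt, A=3 T=6 G=10 C=7): length 26 ✓; GC 17/26 = 65.4%, outside 38.1–55.8% ✗ — fails.
Candidate 5 (22 nt, A=5 T=6 G=4 C=7): length 22, outside 24–26 ✗; GC 11/22 = 50.0% ✓ — fails.

Candidate 1 only.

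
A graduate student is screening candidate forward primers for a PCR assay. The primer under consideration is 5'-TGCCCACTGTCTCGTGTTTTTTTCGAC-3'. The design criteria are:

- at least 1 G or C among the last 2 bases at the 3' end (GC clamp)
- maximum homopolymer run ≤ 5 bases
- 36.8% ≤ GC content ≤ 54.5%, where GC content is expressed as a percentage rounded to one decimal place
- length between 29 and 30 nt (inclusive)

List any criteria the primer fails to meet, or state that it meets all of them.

Fails: homopolymer run, length.

Base counts: A=2, T=12, G=5, C=8 (length 27).
GC clamp: 3' end AC has 1 G/C ✓
homopolymer run: longest run = 7, exceeds 5 ✗
GC content: GC 13/27 = 48.1% ✓
length: length 27, outside 29–30 ✗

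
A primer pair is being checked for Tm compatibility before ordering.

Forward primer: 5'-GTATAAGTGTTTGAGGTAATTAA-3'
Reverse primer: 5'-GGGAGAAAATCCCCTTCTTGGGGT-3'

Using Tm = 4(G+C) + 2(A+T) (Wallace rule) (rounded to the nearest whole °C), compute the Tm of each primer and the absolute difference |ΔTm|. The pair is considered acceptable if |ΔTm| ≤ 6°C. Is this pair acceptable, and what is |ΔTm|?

|ΔTm| = 16°C; the pair is not acceptable.

Forward: A=8 T=9 G=6 C=0 → Tm = 2·17 + 4·6 = 58°C.
Reverse: A=5 T=6 G=8 C=5 → Tm = 2·11 + 4·13 = 74°C.
|ΔTm| = |58 − 74| = 16°C, > 6°C.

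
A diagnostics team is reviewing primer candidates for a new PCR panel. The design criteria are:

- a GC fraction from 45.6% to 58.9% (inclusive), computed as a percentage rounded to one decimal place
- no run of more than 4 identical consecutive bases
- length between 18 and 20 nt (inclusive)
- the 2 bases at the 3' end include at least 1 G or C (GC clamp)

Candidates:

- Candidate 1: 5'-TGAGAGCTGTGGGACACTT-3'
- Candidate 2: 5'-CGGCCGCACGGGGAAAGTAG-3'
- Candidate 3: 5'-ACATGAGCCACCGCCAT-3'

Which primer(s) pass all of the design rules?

Candidate 1 (19 nt, A=4 T=5 G=7 C=3): GC 10/19 = 52.6% ✓; longest run = 3 ✓; length 19 ✓; 3' end TT has 0 G/C, need ≥1 ✗ — fails.
Candidate 2 (20 nt, A=5 T=1 G=9 C=5): GC 14/20 = 70.0%, outside 45.6–58.9% ✗; longest run = 4 ✓; length 20 ✓; 3' end AG has 1 G/C ✓ — fails.
Candidate 3 (17 nt, A=5 T=2 G=3 C=7): GC 10/17 = 58.8% ✓; longest run = 2 ✓; length 17, outside 18–20 ✗; 3' end AT has 0 G/C, need ≥1 ✗ — fails.

None of the candidates satisfy all criteria.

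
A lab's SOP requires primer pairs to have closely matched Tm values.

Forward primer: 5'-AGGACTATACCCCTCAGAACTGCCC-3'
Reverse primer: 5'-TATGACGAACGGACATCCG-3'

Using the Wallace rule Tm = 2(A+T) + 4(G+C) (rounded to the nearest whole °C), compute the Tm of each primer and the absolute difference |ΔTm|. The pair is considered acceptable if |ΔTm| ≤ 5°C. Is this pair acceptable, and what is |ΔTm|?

Forward: A=7 T=4 G=4 C=10 → Tm = 2·11 + 4·14 = 78°C.
Reverse: A=6 T=3 G=5 C=5 → Tm = 2·9 + 4·10 = 58°C.
|ΔTm| = |78 − 58| = 20°C, > 5°C.

|ΔTm| = 20°C; the pair is not acceptable.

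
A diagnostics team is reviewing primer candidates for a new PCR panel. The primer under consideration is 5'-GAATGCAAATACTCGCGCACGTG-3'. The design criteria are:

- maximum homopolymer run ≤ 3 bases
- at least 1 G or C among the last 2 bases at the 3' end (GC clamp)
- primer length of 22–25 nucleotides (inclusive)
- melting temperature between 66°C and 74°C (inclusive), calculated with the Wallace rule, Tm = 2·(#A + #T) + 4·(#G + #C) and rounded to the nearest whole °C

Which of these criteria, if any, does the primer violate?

Meets all criteria.

Base counts: A=7, T=4, G=6, C=6 (length 23).
homopolymer run: longest run = 3 ✓
GC clamp: 3' end TG has 1 G/C ✓
length: length 23 ✓
Tm: Tm = 2·11 + 4·12 = 70°C ✓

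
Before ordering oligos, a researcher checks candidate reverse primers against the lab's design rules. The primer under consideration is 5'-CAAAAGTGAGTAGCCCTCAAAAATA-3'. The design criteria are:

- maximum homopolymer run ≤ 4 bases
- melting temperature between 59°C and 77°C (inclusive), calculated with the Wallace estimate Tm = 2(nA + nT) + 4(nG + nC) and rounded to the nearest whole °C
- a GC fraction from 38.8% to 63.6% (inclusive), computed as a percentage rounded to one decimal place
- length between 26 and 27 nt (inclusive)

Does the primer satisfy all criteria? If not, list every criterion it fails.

Fails: homopolymer run, GC content, length.

Base counts: A=12, T=4, G=4, C=5 (length 25).
homopolymer run: longest run = 5, exceeds 4 ✗
Tm: Tm = 2·16 + 4·9 = 68°C ✓
GC content: GC 9/25 = 36.0%, outside 38.8–63.6% ✗
length: length 25, outside 26–27 ✗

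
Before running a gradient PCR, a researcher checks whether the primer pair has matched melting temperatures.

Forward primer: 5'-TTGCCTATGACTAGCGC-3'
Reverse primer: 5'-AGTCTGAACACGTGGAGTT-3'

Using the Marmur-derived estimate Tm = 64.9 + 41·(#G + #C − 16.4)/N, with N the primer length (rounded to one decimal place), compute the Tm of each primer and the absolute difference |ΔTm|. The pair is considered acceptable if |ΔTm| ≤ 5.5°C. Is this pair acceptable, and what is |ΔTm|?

|ΔTm| = 1.8°C; the pair is acceptable.

Forward: G+C = 9, N = 17 → Tm = 64.9 + 41·(9 − 16.4)/17 = 47.1°C.
Reverse: G+C = 9, N = 19 → Tm = 64.9 + 41·(9 − 16.4)/19 = 48.9°C.
|ΔTm| = |47.1 − 48.9| = 1.8°C, ≤ 5.5°C.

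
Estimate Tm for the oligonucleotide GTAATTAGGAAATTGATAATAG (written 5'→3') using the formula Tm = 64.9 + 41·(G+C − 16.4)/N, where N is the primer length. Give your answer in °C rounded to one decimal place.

43.7°C

Base counts: A=10, T=7, G=5, C=0; G+C = 5, N = 22.
Tm = 64.9 + 41·(5 − 16.4)/22 = 64.9 + -467.40/22 = 43.7°C.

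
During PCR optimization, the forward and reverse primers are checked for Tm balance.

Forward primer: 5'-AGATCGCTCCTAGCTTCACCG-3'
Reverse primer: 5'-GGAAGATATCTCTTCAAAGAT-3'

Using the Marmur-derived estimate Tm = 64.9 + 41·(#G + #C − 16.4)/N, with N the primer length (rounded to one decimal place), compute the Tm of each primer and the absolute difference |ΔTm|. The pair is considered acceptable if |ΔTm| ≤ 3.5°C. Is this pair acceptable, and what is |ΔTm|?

Forward: G+C = 12, N = 21 → Tm = 64.9 + 41·(12 − 16.4)/21 = 56.3°C.
Reverse: G+C = 7, N = 21 → Tm = 64.9 + 41·(7 − 16.4)/21 = 46.5°C.
|ΔTm| = |56.3 − 46.5| = 9.8°C, > 3.5°C.

|ΔTm| = 9.8°C; the pair is not acceptable.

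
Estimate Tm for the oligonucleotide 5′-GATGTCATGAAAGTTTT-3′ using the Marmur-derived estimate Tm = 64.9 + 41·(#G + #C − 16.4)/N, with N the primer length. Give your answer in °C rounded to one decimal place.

37.4°C

Base counts: A=5, T=7, G=4, C=1; G+C = 5, N = 17.
Tm = 64.9 + 41·(5 − 16.4)/17 = 64.9 + -467.40/17 = 37.4°C.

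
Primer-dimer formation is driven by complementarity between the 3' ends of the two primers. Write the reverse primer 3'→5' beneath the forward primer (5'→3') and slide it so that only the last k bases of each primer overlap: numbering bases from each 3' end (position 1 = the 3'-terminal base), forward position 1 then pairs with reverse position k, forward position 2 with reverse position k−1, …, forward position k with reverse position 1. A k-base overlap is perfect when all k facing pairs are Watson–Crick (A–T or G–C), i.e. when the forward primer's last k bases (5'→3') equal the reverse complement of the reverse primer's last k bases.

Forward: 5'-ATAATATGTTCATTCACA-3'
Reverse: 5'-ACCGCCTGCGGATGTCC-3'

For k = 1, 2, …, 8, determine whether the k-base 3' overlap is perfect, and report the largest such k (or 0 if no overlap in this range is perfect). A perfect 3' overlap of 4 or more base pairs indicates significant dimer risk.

Longest perfect overlap: 0 complementary base pairs; below the dimer-risk threshold (threshold 4).

Last 8 bases (5'→3') — forward …CATTCACA, reverse …GGATGTCC.
Reverse complement of the reverse primer's last 8 bases: GGACATCC; its first k bases are the reverse complement of the reverse primer's last k bases, so a perfect k-base overlap needs the forward primer's last k bases to equal them.
Comparing (forward last k vs required): k=1: A vs G ✗; k=2: CA vs GG ✗; k=3: ACA vs GGA ✗; k=4: CACA vs GGAC ✗; k=5: TCACA vs GGACA ✗; k=6: TTCACA vs GGACAT ✗; k=7: ATTCACA vs GGACATC ✗; k=8: CATTCACA vs GGACATCC ✗.
No overlap length from 1 to 8 is perfect, so the longest perfect 3' overlap is 0.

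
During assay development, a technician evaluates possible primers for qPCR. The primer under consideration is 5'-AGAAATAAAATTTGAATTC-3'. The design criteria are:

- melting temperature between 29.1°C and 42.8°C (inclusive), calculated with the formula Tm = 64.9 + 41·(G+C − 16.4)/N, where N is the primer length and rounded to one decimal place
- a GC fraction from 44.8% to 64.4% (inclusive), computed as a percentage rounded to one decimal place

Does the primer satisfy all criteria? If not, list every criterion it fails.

Base counts: A=10, T=6, G=2, C=1 (length 19).
Tm: Tm = 64.9 + 41·(3 − 16.4)/19 = 36.0°C ✓
GC content: GC 3/19 = 15.8%, outside 44.8–64.4% ✗

Fails: GC content.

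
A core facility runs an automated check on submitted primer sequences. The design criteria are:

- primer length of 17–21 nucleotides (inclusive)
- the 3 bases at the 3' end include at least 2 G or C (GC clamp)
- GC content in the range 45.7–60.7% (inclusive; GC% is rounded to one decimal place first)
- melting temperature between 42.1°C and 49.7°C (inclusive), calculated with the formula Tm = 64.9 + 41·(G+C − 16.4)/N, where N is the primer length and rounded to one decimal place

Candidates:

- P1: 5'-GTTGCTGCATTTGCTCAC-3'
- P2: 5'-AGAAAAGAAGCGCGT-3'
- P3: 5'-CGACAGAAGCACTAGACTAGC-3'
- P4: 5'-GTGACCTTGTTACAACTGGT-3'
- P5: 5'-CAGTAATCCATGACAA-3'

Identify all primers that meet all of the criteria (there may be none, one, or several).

P1 (18 nt, A=2 T=7 G=4 C=5): length 18 ✓; 3' end CAC has 2 G/C ✓; GC 9/18 = 50.0% ✓; Tm = 64.9 + 41·(9 − 16.4)/18 = 48.0°C ✓ — passes.
P2 (15 nt, A=7 T=1 G=5 C=2): length 15, outside 17–21 ✗; 3' end CGT has 2 G/C ✓; GC 7/15 = 46.7% ✓; Tm = 64.9 + 41·(7 − 16.4)/15 = 39.2°C, outside 42.1–49.7°C ✗ — fails.
P3 (21 nt, A=8 T=2 G=5 C=6): length 21 ✓; 3' end AGC has 2 G/C ✓; GC 11/21 = 52.4% ✓; Tm = 64.9 + 41·(11 − 16.4)/21 = 54.4°C, outside 42.1–49.7°C ✗ — fails.
P4 (20 nt, A=4 T=7 G=5 C=4): length 20 ✓; 3' end GGT has 2 G/C ✓; GC 9/20 = 45.0%, outside 45.7–60.7% ✗; Tm = 64.9 + 41·(9 − 16.4)/20 = 49.7°C ✓ — fails.
P5 (16 nt, A=7 T=3 G=2 C=4): length 16, outside 17–21 ✗; 3' end CAA has 1 G/C, need ≥2 ✗; GC 6/16 = 37.5%, outside 45.7–60.7% ✗; Tm = 64.9 + 41·(6 − 16.4)/16 = 38.3°C, outside 42.1–49.7°C ✗ — fails.

P1 only.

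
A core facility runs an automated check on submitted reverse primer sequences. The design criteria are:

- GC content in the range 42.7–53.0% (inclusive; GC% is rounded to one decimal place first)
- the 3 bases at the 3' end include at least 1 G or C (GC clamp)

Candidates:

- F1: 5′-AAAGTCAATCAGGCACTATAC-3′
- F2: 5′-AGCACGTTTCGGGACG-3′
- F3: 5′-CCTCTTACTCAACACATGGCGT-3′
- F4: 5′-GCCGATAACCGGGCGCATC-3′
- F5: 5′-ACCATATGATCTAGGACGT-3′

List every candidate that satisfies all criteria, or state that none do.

F3 only.

F1 (21 nt, A=9 T=4 G=3 C=5): GC 8/21 = 38.1%, outside 42.7–53.0% ✗; 3' end TAC has 1 G/C ✓ — fails.
F2 (16 nt, A=3 T=3 G=6 C=4): GC 10/16 = 62.5%, outside 42.7–53.0% ✗; 3' end ACG has 2 G/C ✓ — fails.
F3 (22 nt, A=5 T=6 G=3 C=8): GC 11/22 = 50.0% ✓; 3' end CGT has 2 G/C ✓ — passes.
F4 (19 nt, A=4 T=2 G=6 C=7): GC 13/19 = 68.4%, outside 42.7–53.0% ✗; 3' end ATC has 1 G/C ✓ — fails.
F5 (19 nt, A=6 T=5 G=4 C=4): GC 8/19 = 42.1%, outside 42.7–53.0% ✗; 3' end CGT has 2 G/C ✓ — fails.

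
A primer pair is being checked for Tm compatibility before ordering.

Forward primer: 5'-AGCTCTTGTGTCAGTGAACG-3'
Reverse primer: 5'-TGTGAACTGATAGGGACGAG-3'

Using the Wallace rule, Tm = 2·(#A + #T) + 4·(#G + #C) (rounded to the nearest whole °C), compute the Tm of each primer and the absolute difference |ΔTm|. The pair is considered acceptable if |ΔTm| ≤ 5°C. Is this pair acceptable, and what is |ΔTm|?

Forward: A=4 T=6 G=6 C=4 → Tm = 2·10 + 4·10 = 60°C.
Reverse: A=6 T=4 G=8 C=2 → Tm = 2·10 + 4·10 = 60°C.
|ΔTm| = |60 − 60| = 0°C, ≤ 5°C.

|ΔTm| = 0°C; the pair is acceptable.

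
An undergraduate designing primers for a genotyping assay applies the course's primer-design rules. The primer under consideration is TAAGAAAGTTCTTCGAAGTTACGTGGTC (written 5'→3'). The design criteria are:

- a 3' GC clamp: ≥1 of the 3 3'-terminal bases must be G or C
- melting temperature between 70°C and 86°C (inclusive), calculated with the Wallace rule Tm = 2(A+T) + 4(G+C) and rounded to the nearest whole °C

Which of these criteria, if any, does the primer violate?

Meets all criteria.

Base counts: A=8, T=9, G=7, C=4 (length 28).
GC clamp: 3' end GTC has 2 G/C ✓
Tm: Tm = 2·17 + 4·11 = 78°C ✓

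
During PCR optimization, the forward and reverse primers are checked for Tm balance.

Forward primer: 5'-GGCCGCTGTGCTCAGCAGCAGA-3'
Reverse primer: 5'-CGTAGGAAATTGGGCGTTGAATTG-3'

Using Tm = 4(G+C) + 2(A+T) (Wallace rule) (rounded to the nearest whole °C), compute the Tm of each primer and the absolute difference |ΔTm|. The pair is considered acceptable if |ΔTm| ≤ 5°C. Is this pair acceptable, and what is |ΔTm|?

|ΔTm| = 4°C; the pair is acceptable.

Forward: A=4 T=3 G=8 C=7 → Tm = 2·7 + 4·15 = 74°C.
Reverse: A=6 T=7 G=9 C=2 → Tm = 2·13 + 4·11 = 70°C.
|ΔTm| = |74 − 70| = 4°C, ≤ 5°C.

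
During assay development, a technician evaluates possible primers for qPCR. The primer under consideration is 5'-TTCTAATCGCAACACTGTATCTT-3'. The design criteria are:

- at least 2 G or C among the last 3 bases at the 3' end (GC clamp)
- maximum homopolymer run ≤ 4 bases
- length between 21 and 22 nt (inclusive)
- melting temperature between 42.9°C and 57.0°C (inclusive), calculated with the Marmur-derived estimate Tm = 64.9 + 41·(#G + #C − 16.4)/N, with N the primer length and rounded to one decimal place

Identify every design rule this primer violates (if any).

Base counts: A=6, T=9, G=2, C=6 (length 23).
GC clamp: 3' end CTT has 1 G/C, need ≥2 ✗
homopolymer run: longest run = 2 ✓
length: length 23, outside 21–22 ✗
Tm: Tm = 64.9 + 41·(8 − 16.4)/23 = 49.9°C ✓

Fails: GC clamp, length.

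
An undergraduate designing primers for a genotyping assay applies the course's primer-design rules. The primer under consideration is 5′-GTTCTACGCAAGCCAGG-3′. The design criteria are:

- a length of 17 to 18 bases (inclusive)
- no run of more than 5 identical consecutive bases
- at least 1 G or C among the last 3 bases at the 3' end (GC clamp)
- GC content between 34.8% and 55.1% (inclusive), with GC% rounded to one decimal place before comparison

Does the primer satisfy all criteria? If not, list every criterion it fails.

Base counts: A=4, T=3, G=5, C=5 (length 17).
length: length 17 ✓
homopolymer run: longest run = 2 ✓
GC clamp: 3' end AGG has 2 G/C ✓
GC content: GC 10/17 = 58.8%, outside 34.8–55.1% ✗

Fails: GC content.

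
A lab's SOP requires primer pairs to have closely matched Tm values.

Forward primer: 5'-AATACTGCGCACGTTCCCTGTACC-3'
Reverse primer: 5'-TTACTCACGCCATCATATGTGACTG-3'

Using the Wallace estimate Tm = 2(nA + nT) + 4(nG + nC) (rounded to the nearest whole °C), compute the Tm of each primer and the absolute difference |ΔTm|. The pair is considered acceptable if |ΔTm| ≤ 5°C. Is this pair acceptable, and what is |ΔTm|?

|ΔTm| = 2°C; the pair is acceptable.

Forward: A=5 T=6 G=4 C=9 → Tm = 2·11 + 4·13 = 74°C.
Reverse: A=6 T=8 G=4 C=7 → Tm = 2·14 + 4·11 = 72°C.
|ΔTm| = |74 − 72| = 2°C, ≤ 5°C.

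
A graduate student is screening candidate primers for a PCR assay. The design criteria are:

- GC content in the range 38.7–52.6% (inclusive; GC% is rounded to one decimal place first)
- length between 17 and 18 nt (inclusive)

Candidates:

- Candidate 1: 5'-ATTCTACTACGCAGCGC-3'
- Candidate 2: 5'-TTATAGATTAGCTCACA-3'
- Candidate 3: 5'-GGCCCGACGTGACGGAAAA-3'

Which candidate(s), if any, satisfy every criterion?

Candidate 1 (17 nt, A=4 T=4 G=3 C=6): GC 9/17 = 52.9%, outside 38.7–52.6% ✗; length 17 ✓ — fails.
Candidate 2 (17 nt, A=6 T=6 G=2 C=3): GC 5/17 = 29.4%, outside 38.7–52.6% ✗; length 17 ✓ — fails.
Candidate 3 (19 nt, A=6 T=1 G=7 C=5): GC 12/19 = 63.2%, outside 38.7–52.6% ✗; length 19, outside 17–18 ✗ — fails.

None of the candidates satisfy all criteria.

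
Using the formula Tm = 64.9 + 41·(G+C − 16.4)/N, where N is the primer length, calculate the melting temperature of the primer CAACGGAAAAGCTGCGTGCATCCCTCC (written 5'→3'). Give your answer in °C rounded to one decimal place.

Base counts: A=7, T=4, G=6, C=10; G+C = 16, N = 27.
Tm = 64.9 + 41·(16 − 16.4)/27 = 64.9 + -16.40/27 = 64.3°C.

64.3°C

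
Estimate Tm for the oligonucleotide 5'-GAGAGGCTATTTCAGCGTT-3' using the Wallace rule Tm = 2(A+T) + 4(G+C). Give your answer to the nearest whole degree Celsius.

Base counts: A=4, T=6, G=6, C=3 (length 19).
Tm = 2·(4+6) + 4·(6+3) = 2·10 + 4·9 = 20 + 36 = 56°C.

56°C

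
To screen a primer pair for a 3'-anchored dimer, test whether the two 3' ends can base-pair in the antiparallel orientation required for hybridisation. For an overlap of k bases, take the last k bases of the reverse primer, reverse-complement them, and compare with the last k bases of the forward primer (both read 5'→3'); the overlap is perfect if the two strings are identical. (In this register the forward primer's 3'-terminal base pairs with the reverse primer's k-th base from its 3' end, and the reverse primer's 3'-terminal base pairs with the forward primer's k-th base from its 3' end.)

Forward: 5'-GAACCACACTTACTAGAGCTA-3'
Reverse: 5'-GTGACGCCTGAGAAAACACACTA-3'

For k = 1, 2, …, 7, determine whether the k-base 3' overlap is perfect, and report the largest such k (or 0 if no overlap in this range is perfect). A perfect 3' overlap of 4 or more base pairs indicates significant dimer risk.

Longest perfect overlap: 2 complementary base pairs; below the dimer-risk threshold (threshold 4).

Last 7 bases (5'→3') — forward …AGAGCTA, reverse …CACACTA.
Reverse complement of the reverse primer's last 7 bases: TAGTGTG; its first k bases are the reverse complement of the reverse primer's last k bases, so a perfect k-base overlap needs the forward primer's last k bases to equal them.
Comparing (forward last k vs required): k=1: A vs T ✗; k=2: TA vs TA ✓; k=3: CTA vs TAG ✗; k=4: GCTA vs TAGT ✗; k=5: AGCTA vs TAGTG ✗; k=6: GAGCTA vs TAGTGT ✗; k=7: AGAGCTA vs TAGTGTG ✗.
Only k = 2 is perfect, so the longest perfect 3' overlap is 2.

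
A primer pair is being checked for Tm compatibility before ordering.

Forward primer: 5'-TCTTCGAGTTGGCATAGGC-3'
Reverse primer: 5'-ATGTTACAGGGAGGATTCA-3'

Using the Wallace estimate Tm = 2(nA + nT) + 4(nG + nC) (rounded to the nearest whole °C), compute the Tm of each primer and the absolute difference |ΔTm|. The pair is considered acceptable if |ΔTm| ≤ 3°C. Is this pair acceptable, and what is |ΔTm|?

|ΔTm| = 4°C; the pair is not acceptable.

Forward: A=3 T=6 G=6 C=4 → Tm = 2·9 + 4·10 = 58°C.
Reverse: A=6 T=5 G=6 C=2 → Tm = 2·11 + 4·8 = 54°C.
|ΔTm| = |58 − 54| = 4°C, > 3°C.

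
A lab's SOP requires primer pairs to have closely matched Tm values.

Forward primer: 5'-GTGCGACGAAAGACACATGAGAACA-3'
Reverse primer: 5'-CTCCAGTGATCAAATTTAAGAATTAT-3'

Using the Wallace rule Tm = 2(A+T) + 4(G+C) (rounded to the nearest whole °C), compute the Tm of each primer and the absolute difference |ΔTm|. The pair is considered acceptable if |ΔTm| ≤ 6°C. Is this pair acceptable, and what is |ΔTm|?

|ΔTm| = 8°C; the pair is not acceptable.

Forward: A=11 T=2 G=7 C=5 → Tm = 2·13 + 4·12 = 74°C.
Reverse: A=10 T=9 G=3 C=4 → Tm = 2·19 + 4·7 = 66°C.
|ΔTm| = |74 − 66| = 8°C, > 6°C.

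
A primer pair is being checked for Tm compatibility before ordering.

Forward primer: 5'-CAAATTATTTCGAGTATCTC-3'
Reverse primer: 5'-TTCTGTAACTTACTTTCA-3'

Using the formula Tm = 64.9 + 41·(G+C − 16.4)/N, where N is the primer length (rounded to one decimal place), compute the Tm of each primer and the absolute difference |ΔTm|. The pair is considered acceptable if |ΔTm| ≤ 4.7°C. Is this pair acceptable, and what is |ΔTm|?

Forward: G+C = 6, N = 20 → Tm = 64.9 + 41·(6 − 16.4)/20 = 43.6°C.
Reverse: G+C = 5, N = 18 → Tm = 64.9 + 41·(5 − 16.4)/18 = 38.9°C.
|ΔTm| = |43.6 − 38.9| = 4.7°C, ≤ 4.7°C.

|ΔTm| = 4.7°C; the pair is acceptable.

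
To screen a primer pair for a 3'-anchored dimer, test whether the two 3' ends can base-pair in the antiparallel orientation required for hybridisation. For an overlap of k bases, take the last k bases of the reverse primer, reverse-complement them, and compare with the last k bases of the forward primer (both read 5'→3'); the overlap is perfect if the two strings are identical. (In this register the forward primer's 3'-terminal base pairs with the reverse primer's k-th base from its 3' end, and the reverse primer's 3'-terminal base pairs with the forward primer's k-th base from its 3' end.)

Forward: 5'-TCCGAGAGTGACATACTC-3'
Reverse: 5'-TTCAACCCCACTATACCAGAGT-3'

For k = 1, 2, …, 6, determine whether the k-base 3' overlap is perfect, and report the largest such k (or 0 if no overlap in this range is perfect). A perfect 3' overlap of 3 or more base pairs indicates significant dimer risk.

Last 6 bases (5'→3') — forward …ATACTC, reverse …CAGAGT.
Reverse complement of the reverse primer's last 6 bases: ACTCTG; its first k bases are the reverse complement of the reverse primer's last k bases, so a perfect k-base overlap needs the forward primer's last k bases to equal them.
Comparing (forward last k vs required): k=1: C vs A ✗; k=2: TC vs AC ✗; k=3: CTC vs ACT ✗; k=4: ACTC vs ACTC ✓; k=5: TACTC vs ACTCT ✗; k=6: ATACTC vs ACTCTG ✗.
Only k = 4 is perfect, so the longest perfect 3' overlap is 4.

Longest perfect overlap: 4 complementary base pairs; significant dimer risk (threshold 3).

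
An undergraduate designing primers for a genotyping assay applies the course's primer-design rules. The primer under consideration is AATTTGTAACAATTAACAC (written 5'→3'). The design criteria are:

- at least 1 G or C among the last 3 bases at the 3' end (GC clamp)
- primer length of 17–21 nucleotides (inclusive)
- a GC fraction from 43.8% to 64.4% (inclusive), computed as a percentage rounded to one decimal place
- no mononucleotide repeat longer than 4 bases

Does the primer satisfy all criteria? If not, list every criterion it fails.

Fails: GC content.

Base counts: A=9, T=6, G=1, C=3 (length 19).
GC clamp: 3' end CAC has 2 G/C ✓
length: length 19 ✓
GC content: GC 4/19 = 21.1%, outside 43.8–64.4% ✗
homopolymer run: longest run = 3 ✓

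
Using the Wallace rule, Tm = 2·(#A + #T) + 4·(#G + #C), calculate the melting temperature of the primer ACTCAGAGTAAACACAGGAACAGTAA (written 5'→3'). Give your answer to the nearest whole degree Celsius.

72°C

Base counts: A=13, T=3, G=5, C=5 (length 26).
Tm = 2·(13+3) + 4·(5+5) = 2·16 + 4·10 = 32 + 40 = 72°C.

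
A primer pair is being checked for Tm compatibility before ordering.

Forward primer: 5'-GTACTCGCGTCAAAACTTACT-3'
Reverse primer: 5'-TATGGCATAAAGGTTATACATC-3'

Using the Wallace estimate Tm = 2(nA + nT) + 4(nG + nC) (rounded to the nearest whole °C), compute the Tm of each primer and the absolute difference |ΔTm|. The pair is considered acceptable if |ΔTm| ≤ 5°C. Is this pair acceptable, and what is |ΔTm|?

Forward: A=6 T=6 G=3 C=6 → Tm = 2·12 + 4·9 = 60°C.
Reverse: A=8 T=7 G=4 C=3 → Tm = 2·15 + 4·7 = 58°C.
|ΔTm| = |60 − 58| = 2°C, ≤ 5°C.

|ΔTm| = 2°C; the pair is acceptable.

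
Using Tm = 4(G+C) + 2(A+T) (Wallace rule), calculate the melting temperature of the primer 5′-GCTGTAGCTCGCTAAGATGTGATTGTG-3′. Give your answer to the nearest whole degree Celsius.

Base counts: A=5, T=9, G=9, C=4 (length 27).
Tm = 2·(5+9) + 4·(9+4) = 2·14 + 4·13 = 28 + 52 = 80°C.

80°C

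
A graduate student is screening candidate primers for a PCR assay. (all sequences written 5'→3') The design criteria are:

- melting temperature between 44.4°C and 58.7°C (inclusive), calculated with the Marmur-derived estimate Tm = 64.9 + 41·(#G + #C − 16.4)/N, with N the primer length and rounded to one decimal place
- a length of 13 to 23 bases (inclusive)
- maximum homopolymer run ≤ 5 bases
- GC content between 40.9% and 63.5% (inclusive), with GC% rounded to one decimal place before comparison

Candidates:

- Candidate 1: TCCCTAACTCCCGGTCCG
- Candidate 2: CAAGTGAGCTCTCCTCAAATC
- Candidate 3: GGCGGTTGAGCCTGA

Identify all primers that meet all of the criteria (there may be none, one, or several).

Candidate 2 only.

Candidate 1 (18 nt, A=2 T=4 G=3 C=9): Tm = 64.9 + 41·(12 − 16.4)/18 = 54.9°C ✓; length 18 ✓; longest run = 3 ✓; GC 12/18 = 66.7%, outside 40.9–63.5% ✗ — fails.
Candidate 2 (21 nt, A=6 T=5 G=3 C=7): Tm = 64.9 + 41·(10 − 16.4)/21 = 52.4°C ✓; length 21 ✓; longest run = 3 ✓; GC 10/21 = 47.6% ✓ — passes.
Candidate 3 (15 nt, A=2 T=3 G=7 C=3): Tm = 64.9 + 41·(10 − 16.4)/15 = 47.4°C ✓; length 15 ✓; longest run = 2 ✓; GC 10/15 = 66.7%, outside 40.9–63.5% ✗ — fails.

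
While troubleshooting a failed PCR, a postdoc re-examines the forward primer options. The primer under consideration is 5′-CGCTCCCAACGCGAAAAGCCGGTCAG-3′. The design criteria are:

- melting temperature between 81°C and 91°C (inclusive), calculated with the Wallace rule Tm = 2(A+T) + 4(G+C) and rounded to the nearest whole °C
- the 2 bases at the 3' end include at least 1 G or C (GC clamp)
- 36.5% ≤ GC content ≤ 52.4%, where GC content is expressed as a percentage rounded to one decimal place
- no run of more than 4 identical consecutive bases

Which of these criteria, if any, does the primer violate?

Base counts: A=7, T=2, G=7, C=10 (length 26).
Tm: Tm = 2·9 + 4·17 = 86°C ✓
GC clamp: 3' end AG has 1 G/C ✓
GC content: GC 17/26 = 65.4%, outside 36.5–52.4% ✗
homopolymer run: longest run = 4 ✓

Fails: GC content.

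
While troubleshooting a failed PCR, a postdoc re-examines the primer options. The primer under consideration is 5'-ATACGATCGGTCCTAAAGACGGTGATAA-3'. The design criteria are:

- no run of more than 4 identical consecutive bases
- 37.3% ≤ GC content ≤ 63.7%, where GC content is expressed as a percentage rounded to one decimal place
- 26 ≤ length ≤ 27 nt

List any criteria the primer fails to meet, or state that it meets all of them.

Base counts: A=10, T=6, G=7, C=5 (length 28).
homopolymer run: longest run = 3 ✓
GC content: GC 12/28 = 42.9% ✓
length: length 28, outside 26–27 ✗

Fails: length.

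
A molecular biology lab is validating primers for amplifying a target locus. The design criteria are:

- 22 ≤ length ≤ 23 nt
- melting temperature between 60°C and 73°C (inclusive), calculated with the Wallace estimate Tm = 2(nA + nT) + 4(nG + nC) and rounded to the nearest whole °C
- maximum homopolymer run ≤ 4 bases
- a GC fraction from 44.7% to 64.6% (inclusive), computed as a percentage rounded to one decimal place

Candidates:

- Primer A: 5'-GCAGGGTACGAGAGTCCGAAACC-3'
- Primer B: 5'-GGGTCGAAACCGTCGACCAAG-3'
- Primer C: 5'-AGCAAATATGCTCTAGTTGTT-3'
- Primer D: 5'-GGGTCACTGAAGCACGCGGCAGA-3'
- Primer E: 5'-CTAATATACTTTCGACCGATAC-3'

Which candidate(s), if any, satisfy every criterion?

Primer A (23 nt, A=7 T=2 G=8 C=6): length 23 ✓; Tm = 2·9 + 4·14 = 74°C, outside 60–73°C ✗; longest run = 3 ✓; GC 14/23 = 60.9% ✓ — fails.
Primer B (21 nt, A=6 T=2 G=7 C=6): length 21, outside 22–23 ✗; Tm = 2·8 + 4·13 = 68°C ✓; longest run = 3 ✓; GC 13/21 = 61.9% ✓ — fails.
Primer C (21 nt, A=6 T=8 G=4 C=3): length 21, outside 22–23 ✗; Tm = 2·14 + 4·7 = 56°C, outside 60–73°C ✗; longest run = 3 ✓; GC 7/21 = 33.3%, outside 44.7–64.6% ✗ — fails.
Primer D (23 nt, A=6 T=2 G=9 C=6): length 23 ✓; Tm = 2·8 + 4·15 = 76°C, outside 60–73°C ✗; longest run = 3 ✓; GC 15/23 = 65.2%, outside 44.7–64.6% ✗ — fails.
Primer E (22 nt, A=7 T=7 G=2 C=6): length 22 ✓; Tm = 2·14 + 4·8 = 60°C ✓; longest run = 3 ✓; GC 8/22 = 36.4%, outside 44.7–64.6% ✗ — fails.

None of the candidates satisfy all criteria.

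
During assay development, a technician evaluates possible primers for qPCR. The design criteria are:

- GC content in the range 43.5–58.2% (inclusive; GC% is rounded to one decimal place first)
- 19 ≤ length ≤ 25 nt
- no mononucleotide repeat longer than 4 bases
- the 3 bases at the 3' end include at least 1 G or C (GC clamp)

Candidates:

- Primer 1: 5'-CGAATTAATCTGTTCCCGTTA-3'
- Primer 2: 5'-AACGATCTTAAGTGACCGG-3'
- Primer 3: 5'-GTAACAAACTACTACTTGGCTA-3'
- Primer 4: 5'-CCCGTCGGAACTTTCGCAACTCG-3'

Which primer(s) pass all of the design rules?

Primer 1 (21 nt, A=5 T=8 G=3 C=5): GC 8/21 = 38.1%, outside 43.5–58.2% ✗; length 21 ✓; longest run = 3 ✓; 3' end TTA has 0 G/C, need ≥1 ✗ — fails.
Primer 2 (19 nt, A=6 T=4 G=5 C=4): GC 9/19 = 47.4% ✓; length 19 ✓; longest run = 2 ✓; 3' end CGG has 3 G/C ✓ — passes.
Primer 3 (22 nt, A=8 T=6 G=3 C=5): GC 8/22 = 36.4%, outside 43.5–58.2% ✗; length 22 ✓; longest run = 3 ✓; 3' end CTA has 1 G/C ✓ — fails.
Primer 4 (23 nt, A=4 T=5 G=5 C=9): GC 14/23 = 60.9%, outside 43.5–58.2% ✗; length 23 ✓; longest run = 3 ✓; 3' end TCG has 2 G/C ✓ — fails.

Primer 2 only.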